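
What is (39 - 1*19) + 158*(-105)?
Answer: -16570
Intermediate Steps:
(39 - 1*19) + 158*(-105) = (39 - 19) - 16590 = 20 - 16590 = -16570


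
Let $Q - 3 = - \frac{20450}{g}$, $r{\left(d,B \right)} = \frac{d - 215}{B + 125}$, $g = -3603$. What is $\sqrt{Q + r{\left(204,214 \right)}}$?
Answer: $\frac{4 \sqrt{89546558799}}{407139} \approx 2.94$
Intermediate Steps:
$r{\left(d,B \right)} = \frac{-215 + d}{125 + B}$
$Q = \frac{31259}{3603}$ ($Q = 3 - \frac{20450}{-3603} = 3 - - \frac{20450}{3603} = 3 + \frac{20450}{3603} = \frac{31259}{3603} \approx 8.6758$)
$\sqrt{Q + r{\left(204,214 \right)}} = \sqrt{\frac{31259}{3603} + \frac{-215 + 204}{125 + 214}} = \sqrt{\frac{31259}{3603} + \frac{1}{339} \left(-11\right)} = \sqrt{\frac{31259}{3603} - \frac{11}{339}} = \sqrt{\frac{3519056}{407139}} = \frac{4 \sqrt{89546558799}}{407139}$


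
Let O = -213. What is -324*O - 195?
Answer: 68817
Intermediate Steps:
-324*O - 195 = -324*(-213) - 195 = 69012 - 195 = 68817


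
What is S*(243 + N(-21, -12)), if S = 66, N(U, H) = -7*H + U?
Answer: 20196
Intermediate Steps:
N(U, H) = U - 7*H
S*(243 + N(-21, -12)) = 66*(243 + (-21 - 7*(-12))) = 66*(243 + (-21 + 84)) = 66*(243 + 63) = 66*306 = 20196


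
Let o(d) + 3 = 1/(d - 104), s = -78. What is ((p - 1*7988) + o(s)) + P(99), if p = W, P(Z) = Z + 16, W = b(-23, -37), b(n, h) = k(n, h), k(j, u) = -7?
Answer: -1434707/182 ≈ -7883.0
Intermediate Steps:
b(n, h) = -7
o(d) = -3 + 1/(-104 + d) (o(d) = -3 + 1/(d - 104) = -3 + 1/(-104 + d))
W = -7
P(Z) = 16 + Z
p = -7
((p - 1*7988) + o(s)) + P(99) = ((-7 - 1*7988) + (313 - 3*(-78))/(-104 - 78)) + (16 + 99) = ((-7 - 7988) + (313 + 234)/(-182)) + 115 = (-7995 - 1/182*547) + 115 = (-7995 - 547/182) + 115 = -1455637/182 + 115 = -1434707/182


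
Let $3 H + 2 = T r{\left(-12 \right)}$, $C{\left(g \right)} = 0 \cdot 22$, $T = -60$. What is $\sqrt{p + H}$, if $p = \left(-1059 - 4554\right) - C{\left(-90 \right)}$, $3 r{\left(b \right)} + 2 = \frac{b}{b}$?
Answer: $3 i \sqrt{623} \approx 74.88 i$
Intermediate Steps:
$r{\left(b \right)} = - \frac{1}{3}$ ($r{\left(b \right)} = - \frac{2}{3} + \frac{b \frac{1}{b}}{3} = - \frac{2}{3} + \frac{1}{3} \cdot 1 = - \frac{2}{3} + \frac{1}{3} = - \frac{1}{3}$)
$C{\left(g \right)} = 0$
$H = 6$ ($H = - \frac{2}{3} + \frac{\left(-60\right) \left(- \frac{1}{3}\right)}{3} = - \frac{2}{3} + \frac{1}{3} \cdot 20 = - \frac{2}{3} + \frac{20}{3} = 6$)
$p = -5613$ ($p = \left(-1059 - 4554\right) - 0 = -5613 + 0 = -5613$)
$\sqrt{p + H} = \sqrt{-5613 + 6} = \sqrt{-5607} = 3 i \sqrt{623}$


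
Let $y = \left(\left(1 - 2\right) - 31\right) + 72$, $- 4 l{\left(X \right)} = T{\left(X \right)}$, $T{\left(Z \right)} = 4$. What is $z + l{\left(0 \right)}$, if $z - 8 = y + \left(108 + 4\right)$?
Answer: $159$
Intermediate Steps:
$l{\left(X \right)} = -1$ ($l{\left(X \right)} = \left(- \frac{1}{4}\right) 4 = -1$)
$y = 40$ ($y = \left(\left(1 - 2\right) - 31\right) + 72 = \left(-1 - 31\right) + 72 = -32 + 72 = 40$)
$z = 160$ ($z = 8 + \left(40 + \left(108 + 4\right)\right) = 8 + \left(40 + 112\right) = 8 + 152 = 160$)
$z + l{\left(0 \right)} = 160 - 1 = 159$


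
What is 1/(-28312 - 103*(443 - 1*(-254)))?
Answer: -1/100103 ≈ -9.9897e-6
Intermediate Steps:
1/(-28312 - 103*(443 - 1*(-254))) = 1/(-28312 - 103*(443 + 254)) = 1/(-28312 - 103*697) = 1/(-28312 - 71791) = 1/(-100103) = -1/100103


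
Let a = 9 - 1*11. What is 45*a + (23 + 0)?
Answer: -67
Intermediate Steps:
a = -2 (a = 9 - 11 = -2)
45*a + (23 + 0) = 45*(-2) + (23 + 0) = -90 + 23 = -67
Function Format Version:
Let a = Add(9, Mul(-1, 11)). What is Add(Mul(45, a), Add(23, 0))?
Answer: -67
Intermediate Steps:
a = -2 (a = Add(9, -11) = -2)
Add(Mul(45, a), Add(23, 0)) = Add(Mul(45, -2), Add(23, 0)) = Add(-90, 23) = -67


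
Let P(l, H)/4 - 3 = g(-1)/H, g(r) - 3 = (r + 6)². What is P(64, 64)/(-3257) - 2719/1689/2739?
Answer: -289862537/60269755788 ≈ -0.0048094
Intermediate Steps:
g(r) = 3 + (6 + r)² (g(r) = 3 + (r + 6)² = 3 + (6 + r)²)
P(l, H) = 12 + 112/H (P(l, H) = 12 + 4*((3 + (6 - 1)²)/H) = 12 + 4*((3 + 5²)/H) = 12 + 4*((3 + 25)/H) = 12 + 4*(28/H) = 12 + 112/H)
P(64, 64)/(-3257) - 2719/1689/2739 = (12 + 112/64)/(-3257) - 2719/1689/2739 = (12 + 112*(1/64))*(-1/3257) - 2719*1/1689*(1/2739) = (12 + 7/4)*(-1/3257) - 2719/1689*1/2739 = (55/4)*(-1/3257) - 2719/4626171 = -55/13028 - 2719/4626171 = -289862537/60269755788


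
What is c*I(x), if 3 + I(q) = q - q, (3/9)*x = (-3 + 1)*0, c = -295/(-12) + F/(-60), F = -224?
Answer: -1699/20 ≈ -84.950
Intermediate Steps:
c = 1699/60 (c = -295/(-12) - 224/(-60) = -295*(-1/12) - 224*(-1/60) = 295/12 + 56/15 = 1699/60 ≈ 28.317)
x = 0 (x = 3*((-3 + 1)*0) = 3*(-2*0) = 3*0 = 0)
I(q) = -3 (I(q) = -3 + (q - q) = -3 + 0 = -3)
c*I(x) = (1699/60)*(-3) = -1699/20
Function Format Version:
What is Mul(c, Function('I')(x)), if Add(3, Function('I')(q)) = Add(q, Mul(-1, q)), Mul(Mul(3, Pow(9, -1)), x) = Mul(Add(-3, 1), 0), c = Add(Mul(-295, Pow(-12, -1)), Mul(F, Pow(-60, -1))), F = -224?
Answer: Rational(-1699, 20) ≈ -84.950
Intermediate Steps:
c = Rational(1699, 60) (c = Add(Mul(-295, Pow(-12, -1)), Mul(-224, Pow(-60, -1))) = Add(Mul(-295, Rational(-1, 12)), Mul(-224, Rational(-1, 60))) = Add(Rational(295, 12), Rational(56, 15)) = Rational(1699, 60) ≈ 28.317)
x = 0 (x = Mul(3, Mul(Add(-3, 1), 0)) = Mul(3, Mul(-2, 0)) = Mul(3, 0) = 0)
Function('I')(q) = -3 (Function('I')(q) = Add(-3, Add(q, Mul(-1, q))) = Add(-3, 0) = -3)
Mul(c, Function('I')(x)) = Mul(Rational(1699, 60), -3) = Rational(-1699, 20)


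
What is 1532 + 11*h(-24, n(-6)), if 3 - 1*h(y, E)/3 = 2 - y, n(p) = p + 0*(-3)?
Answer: 773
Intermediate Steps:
n(p) = p (n(p) = p + 0 = p)
h(y, E) = 3 + 3*y (h(y, E) = 9 - 3*(2 - y) = 9 + (-6 + 3*y) = 3 + 3*y)
1532 + 11*h(-24, n(-6)) = 1532 + 11*(3 + 3*(-24)) = 1532 + 11*(3 - 72) = 1532 + 11*(-69) = 1532 - 759 = 773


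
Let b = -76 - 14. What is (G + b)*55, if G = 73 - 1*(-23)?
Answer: 330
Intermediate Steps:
b = -90
G = 96 (G = 73 + 23 = 96)
(G + b)*55 = (96 - 90)*55 = 6*55 = 330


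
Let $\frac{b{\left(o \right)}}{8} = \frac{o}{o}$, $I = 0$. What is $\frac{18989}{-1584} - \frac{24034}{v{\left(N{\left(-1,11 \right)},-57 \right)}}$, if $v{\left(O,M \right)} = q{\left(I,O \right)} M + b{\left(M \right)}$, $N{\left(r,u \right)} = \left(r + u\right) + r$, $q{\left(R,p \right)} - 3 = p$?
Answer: $\frac{6308323}{267696} \approx 23.565$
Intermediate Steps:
$q{\left(R,p \right)} = 3 + p$
$N{\left(r,u \right)} = u + 2 r$
$b{\left(o \right)} = 8$ ($b{\left(o \right)} = 8 \frac{o}{o} = 8 \cdot 1 = 8$)
$v{\left(O,M \right)} = 8 + M \left(3 + O\right)$ ($v{\left(O,M \right)} = \left(3 + O\right) M + 8 = M \left(3 + O\right) + 8 = 8 + M \left(3 + O\right)$)
$\frac{18989}{-1584} - \frac{24034}{v{\left(N{\left(-1,11 \right)},-57 \right)}} = \frac{18989}{-1584} - \frac{24034}{8 - 57 \left(3 + \left(11 + 2 \left(-1\right)\right)\right)} = 18989 \left(- \frac{1}{1584}\right) - \frac{24034}{8 - 57 \left(3 + \left(11 - 2\right)\right)} = - \frac{18989}{1584} - \frac{24034}{8 - 57 \left(3 + 9\right)} = - \frac{18989}{1584} - \frac{24034}{8 - 684} = - \frac{18989}{1584} - \frac{24034}{-676} = - \frac{18989}{1584} - - \frac{12017}{338} = - \frac{18989}{1584} + \frac{12017}{338} = \frac{6308323}{267696}$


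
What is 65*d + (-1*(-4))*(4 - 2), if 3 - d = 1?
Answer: 138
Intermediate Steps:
d = 2 (d = 3 - 1*1 = 3 - 1 = 2)
65*d + (-1*(-4))*(4 - 2) = 65*2 + (-1*(-4))*(4 - 2) = 130 + 4*2 = 130 + 8 = 138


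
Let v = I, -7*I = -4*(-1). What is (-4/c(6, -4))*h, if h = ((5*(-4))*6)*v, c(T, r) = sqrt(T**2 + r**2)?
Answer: -960*sqrt(13)/91 ≈ -38.037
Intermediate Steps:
I = -4/7 (I = -(-4)*(-1)/7 = -1/7*4 = -4/7 ≈ -0.57143)
v = -4/7 ≈ -0.57143
h = 480/7 (h = ((5*(-4))*6)*(-4/7) = -20*6*(-4/7) = -120*(-4/7) = 480/7 ≈ 68.571)
(-4/c(6, -4))*h = -4/sqrt(6**2 + (-4)**2)*(480/7) = -4/sqrt(36 + 16)*(480/7) = -4*sqrt(13)/26*(480/7) = -2*sqrt(13)/13*(480/7) = -960*sqrt(13)/91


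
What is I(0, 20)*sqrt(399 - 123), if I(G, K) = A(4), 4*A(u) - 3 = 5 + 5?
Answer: 13*sqrt(69)/2 ≈ 53.993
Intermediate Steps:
A(u) = 13/4 (A(u) = 3/4 + (5 + 5)/4 = 3/4 + (1/4)*10 = 3/4 + 5/2 = 13/4)
I(G, K) = 13/4
I(0, 20)*sqrt(399 - 123) = 13*sqrt(399 - 123)/4 = 13*sqrt(276)/4 = 13*(2*sqrt(69))/4 = 13*sqrt(69)/2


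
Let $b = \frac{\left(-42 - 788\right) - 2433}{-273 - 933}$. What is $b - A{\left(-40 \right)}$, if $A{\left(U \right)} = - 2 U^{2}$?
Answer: $\frac{3862463}{1206} \approx 3202.7$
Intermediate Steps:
$b = \frac{3263}{1206}$ ($b = \frac{\left(-42 - 788\right) - 2433}{-1206} = \left(-830 - 2433\right) \left(- \frac{1}{1206}\right) = \left(-3263\right) \left(- \frac{1}{1206}\right) = \frac{3263}{1206} \approx 2.7056$)
$b - A{\left(-40 \right)} = \frac{3263}{1206} - - 2 \left(-40\right)^{2} = \frac{3263}{1206} - \left(-2\right) 1600 = \frac{3263}{1206} - -3200 = \frac{3263}{1206} + 3200 = \frac{3862463}{1206}$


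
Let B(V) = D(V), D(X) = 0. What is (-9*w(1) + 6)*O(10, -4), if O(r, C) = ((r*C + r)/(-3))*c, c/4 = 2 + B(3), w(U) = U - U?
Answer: 480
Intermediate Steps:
w(U) = 0
B(V) = 0
c = 8 (c = 4*(2 + 0) = 4*2 = 8)
O(r, C) = -8*r/3 - 8*C*r/3 (O(r, C) = ((r*C + r)/(-3))*8 = ((C*r + r)*(-⅓))*8 = ((r + C*r)*(-⅓))*8 = (-r/3 - C*r/3)*8 = -8*r/3 - 8*C*r/3)
(-9*w(1) + 6)*O(10, -4) = (-9*0 + 6)*(-8/3*10*(1 - 4)) = (0 + 6)*(-8/3*10*(-3)) = 6*80 = 480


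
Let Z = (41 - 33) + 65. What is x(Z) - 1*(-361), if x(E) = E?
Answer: 434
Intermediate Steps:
Z = 73 (Z = 8 + 65 = 73)
x(Z) - 1*(-361) = 73 - 1*(-361) = 73 + 361 = 434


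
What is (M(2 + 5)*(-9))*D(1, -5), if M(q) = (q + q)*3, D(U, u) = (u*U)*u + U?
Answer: -9828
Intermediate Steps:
D(U, u) = U + U*u² (D(U, u) = (U*u)*u + U = U*u² + U = U + U*u²)
M(q) = 6*q (M(q) = (2*q)*3 = 6*q)
(M(2 + 5)*(-9))*D(1, -5) = ((6*(2 + 5))*(-9))*(1*(1 + (-5)²)) = ((6*7)*(-9))*(1*(1 + 25)) = (42*(-9))*(1*26) = -378*26 = -9828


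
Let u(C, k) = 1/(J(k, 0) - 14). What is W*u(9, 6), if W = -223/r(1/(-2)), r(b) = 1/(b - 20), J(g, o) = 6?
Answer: -9143/16 ≈ -571.44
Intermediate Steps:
u(C, k) = -⅛ (u(C, k) = 1/(6 - 14) = 1/(-8) = -⅛)
r(b) = 1/(-20 + b)
W = 9143/2 (W = -223/(1/(-20 + 1/(-2))) = -223/(1/(-20 + 1*(-½))) = -223/(1/(-20 - ½)) = -223/(1/(-41/2)) = -223/(-2/41) = -223*(-41/2) = 9143/2 ≈ 4571.5)
W*u(9, 6) = (9143/2)*(-⅛) = -9143/16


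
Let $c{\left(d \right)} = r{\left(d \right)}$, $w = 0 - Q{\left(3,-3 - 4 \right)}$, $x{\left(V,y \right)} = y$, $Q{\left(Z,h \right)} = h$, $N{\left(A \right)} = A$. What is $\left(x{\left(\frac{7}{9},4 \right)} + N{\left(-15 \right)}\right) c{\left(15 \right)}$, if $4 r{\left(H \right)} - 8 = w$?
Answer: $- \frac{165}{4} \approx -41.25$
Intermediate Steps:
$w = 7$ ($w = 0 - \left(-3 - 4\right) = 0 - -7 = 0 + 7 = 7$)
$r{\left(H \right)} = \frac{15}{4}$ ($r{\left(H \right)} = 2 + \frac{1}{4} \cdot 7 = 2 + \frac{7}{4} = \frac{15}{4}$)
$c{\left(d \right)} = \frac{15}{4}$
$\left(x{\left(\frac{7}{9},4 \right)} + N{\left(-15 \right)}\right) c{\left(15 \right)} = \left(4 - 15\right) \frac{15}{4} = \left(-11\right) \frac{15}{4} = - \frac{165}{4}$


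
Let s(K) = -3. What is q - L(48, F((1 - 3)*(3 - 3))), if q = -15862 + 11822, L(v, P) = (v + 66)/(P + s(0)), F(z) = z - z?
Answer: -4002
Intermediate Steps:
F(z) = 0
L(v, P) = (66 + v)/(-3 + P) (L(v, P) = (v + 66)/(P - 3) = (66 + v)/(-3 + P))
q = -4040
q - L(48, F((1 - 3)*(3 - 3))) = -4040 - (66 + 48)/(-3 + 0) = -4040 - 114/(-3) = -4040 - (-1)*114/3 = -4040 - 1*(-38) = -4040 + 38 = -4002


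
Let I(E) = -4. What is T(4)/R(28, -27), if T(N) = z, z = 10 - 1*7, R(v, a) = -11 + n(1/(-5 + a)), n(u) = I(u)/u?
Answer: 1/39 ≈ 0.025641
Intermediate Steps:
n(u) = -4/u
R(v, a) = 9 - 4*a (R(v, a) = -11 - (-20 + 4*a) = -11 - 4*(-5 + a) = -11 + (20 - 4*a) = 9 - 4*a)
z = 3 (z = 10 - 7 = 3)
T(N) = 3
T(4)/R(28, -27) = 3/(9 - 4*(-27)) = 3/(9 + 108) = 3/117 = 3*(1/117) = 1/39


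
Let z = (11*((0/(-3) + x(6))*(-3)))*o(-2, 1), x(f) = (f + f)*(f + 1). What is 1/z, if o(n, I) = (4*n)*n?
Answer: -1/44352 ≈ -2.2547e-5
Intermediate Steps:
x(f) = 2*f*(1 + f) (x(f) = (2*f)*(1 + f) = 2*f*(1 + f))
o(n, I) = 4*n²
z = -44352 (z = (11*((0/(-3) + 2*6*(1 + 6))*(-3)))*(4*(-2)²) = (11*((0*(-⅓) + 2*6*7)*(-3)))*(4*4) = (11*((0 + 84)*(-3)))*16 = (11*(84*(-3)))*16 = (11*(-252))*16 = -2772*16 = -44352)
1/z = 1/(-44352) = -1/44352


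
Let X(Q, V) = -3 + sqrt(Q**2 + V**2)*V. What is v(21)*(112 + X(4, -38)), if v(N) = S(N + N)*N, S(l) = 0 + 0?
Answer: 0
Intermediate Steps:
S(l) = 0
X(Q, V) = -3 + V*sqrt(Q**2 + V**2)
v(N) = 0 (v(N) = 0*N = 0)
v(21)*(112 + X(4, -38)) = 0*(112 + (-3 - 38*sqrt(4**2 + (-38)**2))) = 0*(112 + (-3 - 38*sqrt(16 + 1444))) = 0*(112 + (-3 - 76*sqrt(365))) = 0*(109 - 76*sqrt(365)) = 0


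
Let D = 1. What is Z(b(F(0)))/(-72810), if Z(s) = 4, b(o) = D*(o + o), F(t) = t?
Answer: -2/36405 ≈ -5.4937e-5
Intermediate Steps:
b(o) = 2*o (b(o) = 1*(o + o) = 1*(2*o) = 2*o)
Z(b(F(0)))/(-72810) = 4/(-72810) = 4*(-1/72810) = -2/36405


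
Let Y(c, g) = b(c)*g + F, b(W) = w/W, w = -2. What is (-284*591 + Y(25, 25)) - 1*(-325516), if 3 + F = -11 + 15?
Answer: 157671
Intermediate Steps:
F = 1 (F = -3 + (-11 + 15) = -3 + 4 = 1)
b(W) = -2/W
Y(c, g) = 1 - 2*g/c (Y(c, g) = (-2/c)*g + 1 = -2*g/c + 1 = 1 - 2*g/c)
(-284*591 + Y(25, 25)) - 1*(-325516) = (-284*591 + (25 - 2*25)/25) - 1*(-325516) = (-167844 + (25 - 50)/25) + 325516 = (-167844 + (1/25)*(-25)) + 325516 = (-167844 - 1) + 325516 = -167845 + 325516 = 157671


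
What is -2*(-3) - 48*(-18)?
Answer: 870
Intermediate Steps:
-2*(-3) - 48*(-18) = 6 + 864 = 870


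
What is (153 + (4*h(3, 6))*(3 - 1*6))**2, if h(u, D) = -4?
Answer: 40401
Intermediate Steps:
(153 + (4*h(3, 6))*(3 - 1*6))**2 = (153 + (4*(-4))*(3 - 1*6))**2 = (153 - 16*(3 - 6))**2 = (153 - 16*(-3))**2 = (153 + 48)**2 = 201**2 = 40401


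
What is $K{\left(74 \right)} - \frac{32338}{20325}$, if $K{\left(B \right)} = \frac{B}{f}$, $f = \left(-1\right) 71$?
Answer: $- \frac{3800048}{1443075} \approx -2.6333$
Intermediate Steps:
$f = -71$
$K{\left(B \right)} = - \frac{B}{71}$ ($K{\left(B \right)} = \frac{B}{-71} = B \left(- \frac{1}{71}\right) = - \frac{B}{71}$)
$K{\left(74 \right)} - \frac{32338}{20325} = \left(- \frac{1}{71}\right) 74 - \frac{32338}{20325} = - \frac{74}{71} - \frac{32338}{20325} = - \frac{3800048}{1443075}$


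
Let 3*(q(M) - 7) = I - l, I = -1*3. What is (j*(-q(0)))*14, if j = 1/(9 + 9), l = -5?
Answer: -161/27 ≈ -5.9630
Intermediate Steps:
I = -3
q(M) = 23/3 (q(M) = 7 + (-3 - 1*(-5))/3 = 7 + (-3 + 5)/3 = 7 + (⅓)*2 = 7 + ⅔ = 23/3)
j = 1/18 ≈ 0.055556
(j*(-q(0)))*14 = ((-1*23/3)/18)*14 = ((1/18)*(-23/3))*14 = -23/54*14 = -161/27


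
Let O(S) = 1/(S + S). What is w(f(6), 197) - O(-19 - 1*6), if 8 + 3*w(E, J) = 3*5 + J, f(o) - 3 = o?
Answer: 3401/50 ≈ 68.020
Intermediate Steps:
f(o) = 3 + o
w(E, J) = 7/3 + J/3 (w(E, J) = -8/3 + (3*5 + J)/3 = -8/3 + (15 + J)/3 = -8/3 + (5 + J/3) = 7/3 + J/3)
O(S) = 1/(2*S)
w(f(6), 197) - O(-19 - 1*6) = (7/3 + (⅓)*197) - 1/(2*(-19 - 1*6)) = (7/3 + 197/3) - 1/(2*(-19 - 6)) = 68 - 1/(2*(-25)) = 68 - (-1)/(2*25) = 68 - 1*(-1/50) = 68 + 1/50 = 3401/50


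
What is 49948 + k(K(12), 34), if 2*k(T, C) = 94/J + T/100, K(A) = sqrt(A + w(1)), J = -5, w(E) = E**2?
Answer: 249693/5 + sqrt(13)/200 ≈ 49939.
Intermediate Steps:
K(A) = sqrt(1 + A) (K(A) = sqrt(A + 1**2) = sqrt(A + 1) = sqrt(1 + A))
k(T, C) = -47/5 + T/200 (k(T, C) = (94/(-5) + T/100)/2 = (94*(-1/5) + T*(1/100))/2 = (-94/5 + T/100)/2 = -47/5 + T/200)
49948 + k(K(12), 34) = 49948 + (-47/5 + sqrt(1 + 12)/200) = 49948 + (-47/5 + sqrt(13)/200) = 249693/5 + sqrt(13)/200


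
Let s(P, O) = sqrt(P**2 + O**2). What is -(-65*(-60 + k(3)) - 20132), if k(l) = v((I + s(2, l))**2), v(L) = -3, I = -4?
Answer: 16037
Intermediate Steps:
s(P, O) = sqrt(O**2 + P**2)
k(l) = -3
-(-65*(-60 + k(3)) - 20132) = -(-65*(-60 - 3) - 20132) = -(-65*(-63) - 20132) = -(4095 - 20132) = -1*(-16037) = 16037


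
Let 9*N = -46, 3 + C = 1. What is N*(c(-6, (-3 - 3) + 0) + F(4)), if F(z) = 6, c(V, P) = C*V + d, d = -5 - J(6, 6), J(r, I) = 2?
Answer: -506/9 ≈ -56.222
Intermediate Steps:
C = -2 (C = -3 + 1 = -2)
d = -7 (d = -5 - 1*2 = -5 - 2 = -7)
c(V, P) = -7 - 2*V (c(V, P) = -2*V - 7 = -7 - 2*V)
N = -46/9 (N = (1/9)*(-46) = -46/9 ≈ -5.1111)
N*(c(-6, (-3 - 3) + 0) + F(4)) = -46*((-7 - 2*(-6)) + 6)/9 = -46*((-7 + 12) + 6)/9 = -46*(5 + 6)/9 = -46/9*11 = -506/9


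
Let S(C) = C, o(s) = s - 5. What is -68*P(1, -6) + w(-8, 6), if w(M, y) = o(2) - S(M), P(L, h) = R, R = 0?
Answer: 5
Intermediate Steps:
o(s) = -5 + s
P(L, h) = 0
w(M, y) = -3 - M (w(M, y) = (-5 + 2) - M = -3 - M)
-68*P(1, -6) + w(-8, 6) = -68*0 + (-3 - 1*(-8)) = 0 + (-3 + 8) = 0 + 5 = 5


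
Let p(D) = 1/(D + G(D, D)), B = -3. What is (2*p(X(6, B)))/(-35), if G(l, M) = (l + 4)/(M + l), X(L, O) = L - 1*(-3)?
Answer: -36/6125 ≈ -0.0058776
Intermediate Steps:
X(L, O) = 3 + L (X(L, O) = L + 3 = 3 + L)
G(l, M) = (4 + l)/(M + l)
p(D) = 1/(D + (4 + D)/(2*D)) (p(D) = 1/(D + (4 + D)/(D + D)) = 1/(D + (4 + D)/((2*D))) = 1/(D + (1/(2*D))*(4 + D)) = 1/(D + (4 + D)/(2*D)))
(2*p(X(6, B)))/(-35) = (2*(2*(3 + 6)/(4 + (3 + 6) + 2*(3 + 6)²)))/(-35) = (2*(2*9/(4 + 9 + 2*9²)))*(-1/35) = (2*(2*9/(4 + 9 + 2*81)))*(-1/35) = (2*(2*9/(4 + 9 + 162)))*(-1/35) = (2*(2*9/175))*(-1/35) = (2*(2*9*(1/175)))*(-1/35) = (2*(18/175))*(-1/35) = (36/175)*(-1/35) = -36/6125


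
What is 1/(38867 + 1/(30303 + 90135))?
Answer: 120438/4681063747 ≈ 2.5729e-5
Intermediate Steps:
1/(38867 + 1/(30303 + 90135)) = 1/(38867 + 1/120438) = 1/(4681063747/120438) = 120438/4681063747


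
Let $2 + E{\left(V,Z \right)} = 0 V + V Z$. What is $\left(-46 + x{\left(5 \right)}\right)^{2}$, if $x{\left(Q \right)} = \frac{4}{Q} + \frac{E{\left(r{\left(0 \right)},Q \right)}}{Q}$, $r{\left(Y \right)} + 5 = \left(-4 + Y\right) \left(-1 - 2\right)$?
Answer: $\frac{37249}{25} \approx 1490.0$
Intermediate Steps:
$r{\left(Y \right)} = 7 - 3 Y$ ($r{\left(Y \right)} = -5 + \left(-4 + Y\right) \left(-1 - 2\right) = -5 + \left(-4 + Y\right) \left(-3\right) = -5 - \left(-12 + 3 Y\right) = 7 - 3 Y$)
$E{\left(V,Z \right)} = -2 + V Z$ ($E{\left(V,Z \right)} = -2 + \left(0 V + V Z\right) = -2 + \left(0 + V Z\right) = -2 + V Z$)
$x{\left(Q \right)} = \frac{4}{Q} + \frac{-2 + 7 Q}{Q}$ ($x{\left(Q \right)} = \frac{4}{Q} + \frac{-2 + \left(7 - 0\right) Q}{Q} = \frac{4}{Q} + \frac{-2 + \left(7 + 0\right) Q}{Q} = \frac{4}{Q} + \frac{-2 + 7 Q}{Q}$)
$\left(-46 + x{\left(5 \right)}\right)^{2} = \left(-46 + \left(7 + \frac{2}{5}\right)\right)^{2} = \left(-46 + \frac{37}{5}\right)^{2} = \left(- \frac{193}{5}\right)^{2} = \frac{37249}{25}$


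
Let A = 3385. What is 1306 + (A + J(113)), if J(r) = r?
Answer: 4804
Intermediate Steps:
1306 + (A + J(113)) = 1306 + (3385 + 113) = 1306 + 3498 = 4804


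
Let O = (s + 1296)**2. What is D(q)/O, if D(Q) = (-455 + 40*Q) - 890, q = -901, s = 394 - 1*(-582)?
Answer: -37385/5161984 ≈ -0.0072424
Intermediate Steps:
s = 976 (s = 394 + 582 = 976)
D(Q) = -1345 + 40*Q
O = 5161984 (O = (976 + 1296)**2 = 2272**2 = 5161984)
D(q)/O = (-1345 + 40*(-901))/5161984 = (-1345 - 36040)*(1/5161984) = -37385*1/5161984 = -37385/5161984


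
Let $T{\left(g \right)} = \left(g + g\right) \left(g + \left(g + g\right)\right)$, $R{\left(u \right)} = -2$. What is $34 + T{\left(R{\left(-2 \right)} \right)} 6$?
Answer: $178$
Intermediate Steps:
$T{\left(g \right)} = 6 g^{2}$ ($T{\left(g \right)} = 2 g \left(g + 2 g\right) = 2 g 3 g = 6 g^{2}$)
$34 + T{\left(R{\left(-2 \right)} \right)} 6 = 34 + 6 \left(-2\right)^{2} \cdot 6 = 34 + 6 \cdot 4 \cdot 6 = 34 + 24 \cdot 6 = 34 + 144 = 178$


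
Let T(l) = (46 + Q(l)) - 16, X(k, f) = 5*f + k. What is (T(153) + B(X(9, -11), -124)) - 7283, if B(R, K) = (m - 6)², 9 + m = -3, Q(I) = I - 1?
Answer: -6777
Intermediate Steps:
Q(I) = -1 + I
X(k, f) = k + 5*f
m = -12 (m = -9 - 3 = -12)
T(l) = 29 + l (T(l) = (46 + (-1 + l)) - 16 = (45 + l) - 16 = 29 + l)
B(R, K) = 324 (B(R, K) = (-12 - 6)² = (-18)² = 324)
(T(153) + B(X(9, -11), -124)) - 7283 = ((29 + 153) + 324) - 7283 = (182 + 324) - 7283 = 506 - 7283 = -6777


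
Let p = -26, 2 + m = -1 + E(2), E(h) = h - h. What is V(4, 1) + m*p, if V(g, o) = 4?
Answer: 82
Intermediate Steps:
E(h) = 0
m = -3 (m = -2 + (-1 + 0) = -2 - 1 = -3)
V(4, 1) + m*p = 4 - 3*(-26) = 4 + 78 = 82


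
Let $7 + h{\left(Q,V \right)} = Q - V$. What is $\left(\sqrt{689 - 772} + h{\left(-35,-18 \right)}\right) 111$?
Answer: $-2664 + 111 i \sqrt{83} \approx -2664.0 + 1011.3 i$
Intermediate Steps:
$h{\left(Q,V \right)} = -7 + Q - V$ ($h{\left(Q,V \right)} = -7 + \left(Q - V\right) = -7 + Q - V$)
$\left(\sqrt{689 - 772} + h{\left(-35,-18 \right)}\right) 111 = \left(\sqrt{689 - 772} - 24\right) 111 = \left(\sqrt{-83} - 24\right) 111 = \left(i \sqrt{83} - 24\right) 111 = \left(-24 + i \sqrt{83}\right) 111 = -2664 + 111 i \sqrt{83}$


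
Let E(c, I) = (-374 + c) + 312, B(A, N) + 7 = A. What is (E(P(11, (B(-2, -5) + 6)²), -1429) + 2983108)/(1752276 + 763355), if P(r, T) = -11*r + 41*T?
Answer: 2983294/2515631 ≈ 1.1859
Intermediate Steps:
B(A, N) = -7 + A
E(c, I) = -62 + c
(E(P(11, (B(-2, -5) + 6)²), -1429) + 2983108)/(1752276 + 763355) = ((-62 + (-11*11 + 41*((-7 - 2) + 6)²)) + 2983108)/(1752276 + 763355) = ((-62 + (-121 + 41*(-9 + 6)²)) + 2983108)/2515631 = ((-62 + (-121 + 41*(-3)²)) + 2983108)*(1/2515631) = ((-62 + (-121 + 41*9)) + 2983108)*(1/2515631) = ((-62 + (-121 + 369)) + 2983108)*(1/2515631) = ((-62 + 248) + 2983108)*(1/2515631) = (186 + 2983108)*(1/2515631) = 2983294*(1/2515631) = 2983294/2515631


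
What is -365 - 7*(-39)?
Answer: -92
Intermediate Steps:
-365 - 7*(-39) = -365 + 273 = -92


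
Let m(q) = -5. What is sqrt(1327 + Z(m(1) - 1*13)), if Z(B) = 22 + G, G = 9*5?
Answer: sqrt(1394) ≈ 37.336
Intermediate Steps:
G = 45
Z(B) = 67 (Z(B) = 22 + 45 = 67)
sqrt(1327 + Z(m(1) - 1*13)) = sqrt(1327 + 67) = sqrt(1394)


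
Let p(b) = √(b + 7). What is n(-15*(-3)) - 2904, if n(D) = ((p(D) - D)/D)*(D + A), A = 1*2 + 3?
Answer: -2954 + 20*√13/9 ≈ -2946.0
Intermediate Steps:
p(b) = √(7 + b)
A = 5 (A = 2 + 3 = 5)
n(D) = (5 + D)*(√(7 + D) - D)/D (n(D) = ((√(7 + D) - D)/D)*(D + 5) = ((√(7 + D) - D)/D)*(5 + D) = (5 + D)*(√(7 + D) - D)/D)
n(-15*(-3)) - 2904 = (-5 + √(7 - 15*(-3)) - (-15)*(-3) + 5*√(7 - 15*(-3))/((-15*(-3)))) - 2904 = (-5 + √(7 + 45) - 1*45 + 5*√(7 + 45)/45) - 2904 = (-5 + √52 - 45 + 5*(1/45)*√52) - 2904 = (-5 + 2*√13 - 45 + 5*(1/45)*(2*√13)) - 2904 = (-5 + 2*√13 - 45 + 2*√13/9) - 2904 = (-50 + 20*√13/9) - 2904 = -2954 + 20*√13/9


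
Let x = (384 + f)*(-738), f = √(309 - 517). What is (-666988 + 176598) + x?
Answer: -773782 - 2952*I*√13 ≈ -7.7378e+5 - 10644.0*I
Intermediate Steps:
f = 4*I*√13 (f = √(-208) = 4*I*√13 ≈ 14.422*I)
x = -283392 - 2952*I*√13 (x = (384 + 4*I*√13)*(-738) = -283392 - 2952*I*√13 ≈ -2.8339e+5 - 10644.0*I)
(-666988 + 176598) + x = (-666988 + 176598) + (-283392 - 2952*I*√13) = -490390 + (-283392 - 2952*I*√13) = -773782 - 2952*I*√13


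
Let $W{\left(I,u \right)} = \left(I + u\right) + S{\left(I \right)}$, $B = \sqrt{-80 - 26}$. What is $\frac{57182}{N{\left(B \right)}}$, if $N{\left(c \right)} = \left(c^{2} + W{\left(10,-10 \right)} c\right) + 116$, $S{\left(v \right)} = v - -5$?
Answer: $\frac{57182}{2395} - \frac{85773 i \sqrt{106}}{2395} \approx 23.876 - 368.72 i$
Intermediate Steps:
$S{\left(v \right)} = 5 + v$ ($S{\left(v \right)} = v + 5 = 5 + v$)
$B = i \sqrt{106}$ ($B = \sqrt{-106} = i \sqrt{106} \approx 10.296 i$)
$W{\left(I,u \right)} = 5 + u + 2 I$ ($W{\left(I,u \right)} = \left(I + u\right) + \left(5 + I\right) = 5 + u + 2 I$)
$N{\left(c \right)} = 116 + c^{2} + 15 c$ ($N{\left(c \right)} = \left(c^{2} + \left(5 - 10 + 2 \cdot 10\right) c\right) + 116 = \left(c^{2} + \left(5 - 10 + 20\right) c\right) + 116 = \left(c^{2} + 15 c\right) + 116 = 116 + c^{2} + 15 c$)
$\frac{57182}{N{\left(B \right)}} = \frac{57182}{116 + \left(i \sqrt{106}\right)^{2} + 15 i \sqrt{106}} = \frac{57182}{116 - 106 + 15 i \sqrt{106}} = \frac{57182}{10 + 15 i \sqrt{106}}$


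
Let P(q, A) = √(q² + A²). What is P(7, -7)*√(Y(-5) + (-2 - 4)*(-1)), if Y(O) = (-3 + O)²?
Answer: 14*√35 ≈ 82.825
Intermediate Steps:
P(q, A) = √(A² + q²)
P(7, -7)*√(Y(-5) + (-2 - 4)*(-1)) = √((-7)² + 7²)*√((-3 - 5)² + (-2 - 4)*(-1)) = √(49 + 49)*√((-8)² - 6*(-1)) = √98*√(64 + 6) = (7*√2)*√70 = 14*√35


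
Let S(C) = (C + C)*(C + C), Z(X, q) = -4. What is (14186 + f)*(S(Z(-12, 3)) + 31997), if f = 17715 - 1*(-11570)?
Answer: 1393723731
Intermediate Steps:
f = 29285 (f = 17715 + 11570 = 29285)
S(C) = 4*C² (S(C) = (2*C)*(2*C) = 4*C²)
(14186 + f)*(S(Z(-12, 3)) + 31997) = (14186 + 29285)*(4*(-4)² + 31997) = 43471*(4*16 + 31997) = 43471*(64 + 31997) = 43471*32061 = 1393723731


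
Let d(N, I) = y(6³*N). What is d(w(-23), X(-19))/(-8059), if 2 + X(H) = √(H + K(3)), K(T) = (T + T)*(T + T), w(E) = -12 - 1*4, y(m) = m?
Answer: 3456/8059 ≈ 0.42884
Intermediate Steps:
w(E) = -16 (w(E) = -12 - 4 = -16)
K(T) = 4*T² (K(T) = (2*T)*(2*T) = 4*T²)
X(H) = -2 + √(36 + H) (X(H) = -2 + √(H + 4*3²) = -2 + √(H + 4*9) = -2 + √(H + 36) = -2 + √(36 + H))
d(N, I) = 216*N (d(N, I) = 6³*N = 216*N)
d(w(-23), X(-19))/(-8059) = (216*(-16))/(-8059) = -3456*(-1/8059) = 3456/8059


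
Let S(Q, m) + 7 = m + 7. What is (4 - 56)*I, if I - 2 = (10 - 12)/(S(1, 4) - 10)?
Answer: -364/3 ≈ -121.33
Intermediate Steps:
S(Q, m) = m (S(Q, m) = -7 + (m + 7) = -7 + (7 + m) = m)
I = 7/3 (I = 2 + (10 - 12)/(4 - 10) = 2 - 2/(-6) = 2 - 2*(-⅙) = 2 + ⅓ = 7/3 ≈ 2.3333)
(4 - 56)*I = (4 - 56)*(7/3) = -52*7/3 = -364/3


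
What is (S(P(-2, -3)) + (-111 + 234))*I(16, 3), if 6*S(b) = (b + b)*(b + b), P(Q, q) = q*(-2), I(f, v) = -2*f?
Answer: -4704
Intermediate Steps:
P(Q, q) = -2*q
S(b) = 2*b²/3 (S(b) = ((b + b)*(b + b))/6 = ((2*b)*(2*b))/6 = (4*b²)/6 = 2*b²/3)
(S(P(-2, -3)) + (-111 + 234))*I(16, 3) = (2*(-2*(-3))²/3 + (-111 + 234))*(-2*16) = ((⅔)*6² + 123)*(-32) = ((⅔)*36 + 123)*(-32) = (24 + 123)*(-32) = 147*(-32) = -4704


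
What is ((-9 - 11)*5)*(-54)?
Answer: 5400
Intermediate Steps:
((-9 - 11)*5)*(-54) = -20*5*(-54) = -100*(-54) = 5400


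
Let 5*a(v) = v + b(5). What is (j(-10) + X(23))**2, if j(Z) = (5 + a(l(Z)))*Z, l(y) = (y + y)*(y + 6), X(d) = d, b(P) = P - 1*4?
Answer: 35721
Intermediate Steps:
b(P) = -4 + P (b(P) = P - 4 = -4 + P)
l(y) = 2*y*(6 + y) (l(y) = (2*y)*(6 + y) = 2*y*(6 + y))
a(v) = 1/5 + v/5 (a(v) = (v + (-4 + 5))/5 = (v + 1)/5 = (1 + v)/5 = 1/5 + v/5)
j(Z) = Z*(26/5 + 2*Z*(6 + Z)/5) (j(Z) = (5 + (1/5 + (2*Z*(6 + Z))/5))*Z = (5 + (1/5 + 2*Z*(6 + Z)/5))*Z = (26/5 + 2*Z*(6 + Z)/5)*Z = Z*(26/5 + 2*Z*(6 + Z)/5))
(j(-10) + X(23))**2 = ((2/5)*(-10)*(13 - 10*(6 - 10)) + 23)**2 = ((2/5)*(-10)*(13 - 10*(-4)) + 23)**2 = ((2/5)*(-10)*(13 + 40) + 23)**2 = ((2/5)*(-10)*53 + 23)**2 = (-212 + 23)**2 = (-189)**2 = 35721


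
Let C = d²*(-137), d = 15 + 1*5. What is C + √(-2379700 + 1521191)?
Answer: -54800 + I*√858509 ≈ -54800.0 + 926.56*I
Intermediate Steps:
d = 20 (d = 15 + 5 = 20)
C = -54800 (C = 20²*(-137) = 400*(-137) = -54800)
C + √(-2379700 + 1521191) = -54800 + √(-2379700 + 1521191) = -54800 + √(-858509) = -54800 + I*√858509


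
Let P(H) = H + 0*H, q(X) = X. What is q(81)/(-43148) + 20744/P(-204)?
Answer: -223769659/2200548 ≈ -101.69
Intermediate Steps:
P(H) = H (P(H) = H + 0 = H)
q(81)/(-43148) + 20744/P(-204) = 81/(-43148) + 20744/(-204) = 81*(-1/43148) + 20744*(-1/204) = -81/43148 - 5186/51 = -223769659/2200548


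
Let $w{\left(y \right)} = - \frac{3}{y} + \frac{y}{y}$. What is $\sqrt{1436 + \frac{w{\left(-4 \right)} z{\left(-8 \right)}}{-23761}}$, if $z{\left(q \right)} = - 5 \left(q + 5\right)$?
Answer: $\frac{\sqrt{3242974440119}}{47522} \approx 37.895$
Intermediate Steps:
$z{\left(q \right)} = -25 - 5 q$ ($z{\left(q \right)} = - 5 \left(5 + q\right) = -25 - 5 q$)
$w{\left(y \right)} = 1 - \frac{3}{y}$ ($w{\left(y \right)} = - \frac{3}{y} + 1 = 1 - \frac{3}{y}$)
$\sqrt{1436 + \frac{w{\left(-4 \right)} z{\left(-8 \right)}}{-23761}} = \sqrt{1436 + \frac{\frac{-3 - 4}{-4} \left(-25 - -40\right)}{-23761}} = \sqrt{1436 + \left(- \frac{1}{4}\right) \left(-7\right) \left(-25 + 40\right) \left(- \frac{1}{23761}\right)} = \sqrt{1436 + \frac{7}{4} \cdot 15 \left(- \frac{1}{23761}\right)} = \sqrt{1436 + \frac{105}{4} \left(- \frac{1}{23761}\right)} = \sqrt{1436 - \frac{105}{95044}} = \sqrt{\frac{136483079}{95044}} = \frac{\sqrt{3242974440119}}{47522}$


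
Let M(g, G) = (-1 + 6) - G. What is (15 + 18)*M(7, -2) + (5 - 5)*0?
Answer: 231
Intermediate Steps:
M(g, G) = 5 - G
(15 + 18)*M(7, -2) + (5 - 5)*0 = (15 + 18)*(5 - 1*(-2)) + (5 - 5)*0 = 33*(5 + 2) + 0*0 = 33*7 + 0 = 231 + 0 = 231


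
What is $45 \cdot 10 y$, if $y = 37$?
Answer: $16650$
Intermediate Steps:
$45 \cdot 10 y = 45 \cdot 10 \cdot 37 = 450 \cdot 37 = 16650$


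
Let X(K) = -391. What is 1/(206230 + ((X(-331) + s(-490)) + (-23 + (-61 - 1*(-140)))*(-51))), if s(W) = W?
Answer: 1/202493 ≈ 4.9384e-6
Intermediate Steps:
1/(206230 + ((X(-331) + s(-490)) + (-23 + (-61 - 1*(-140)))*(-51))) = 1/(206230 + ((-391 - 490) + (-23 + (-61 - 1*(-140)))*(-51))) = 1/(206230 + (-881 + (-23 + (-61 + 140))*(-51))) = 1/(206230 + (-881 + (-23 + 79)*(-51))) = 1/(206230 + (-881 + 56*(-51))) = 1/(206230 + (-881 - 2856)) = 1/(206230 - 3737) = 1/202493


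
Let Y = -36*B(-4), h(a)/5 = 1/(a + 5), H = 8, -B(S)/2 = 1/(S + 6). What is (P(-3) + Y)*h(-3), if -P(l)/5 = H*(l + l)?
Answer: 690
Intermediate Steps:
B(S) = -2/(6 + S) (B(S) = -2/(S + 6) = -2/(6 + S))
h(a) = 5/(5 + a) (h(a) = 5/(a + 5) = 5/(5 + a))
Y = 36 (Y = -(-72)/(6 - 4) = -(-72)/2 = -36*(-1) = 36)
P(l) = -80*l (P(l) = -40*(l + l) = -40*2*l = -80*l)
(P(-3) + Y)*h(-3) = (-80*(-3) + 36)*(5/(5 - 3)) = (240 + 36)*(5/2) = 276*(5*(1/2)) = 276*(5/2) = 690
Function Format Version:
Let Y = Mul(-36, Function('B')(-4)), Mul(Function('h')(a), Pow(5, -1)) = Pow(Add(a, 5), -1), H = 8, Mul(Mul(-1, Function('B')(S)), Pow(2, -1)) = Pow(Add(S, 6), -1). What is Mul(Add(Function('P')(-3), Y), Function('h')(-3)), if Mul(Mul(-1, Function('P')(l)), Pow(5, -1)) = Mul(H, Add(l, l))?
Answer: 690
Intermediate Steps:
Function('B')(S) = Mul(-2, Pow(Add(6, S), -1)) (Function('B')(S) = Mul(-2, Pow(Add(S, 6), -1)) = Mul(-2, Pow(Add(6, S), -1)))
Function('h')(a) = Mul(5, Pow(Add(5, a), -1)) (Function('h')(a) = Mul(5, Pow(Add(a, 5), -1)) = Mul(5, Pow(Add(5, a), -1)))
Y = 36 (Y = Mul(-36, Mul(-2, Pow(Add(6, -4), -1))) = Mul(-36, Mul(-2, Pow(2, -1))) = Mul(-36, Mul(-2, Rational(1, 2))) = Mul(-36, -1) = 36)
Function('P')(l) = Mul(-80, l) (Function('P')(l) = Mul(-5, Mul(8, Add(l, l))) = Mul(-5, Mul(8, Mul(2, l))) = Mul(-5, Mul(16, l)) = Mul(-80, l))
Mul(Add(Function('P')(-3), Y), Function('h')(-3)) = Mul(Add(Mul(-80, -3), 36), Mul(5, Pow(Add(5, -3), -1))) = Mul(Add(240, 36), Mul(5, Pow(2, -1))) = Mul(276, Mul(5, Rational(1, 2))) = Mul(276, Rational(5, 2)) = 690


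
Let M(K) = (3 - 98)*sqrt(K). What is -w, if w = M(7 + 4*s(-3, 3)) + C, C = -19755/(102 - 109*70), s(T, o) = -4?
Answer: -19755/7528 + 285*I ≈ -2.6242 + 285.0*I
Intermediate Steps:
M(K) = -95*sqrt(K)
C = 19755/7528 (C = -19755/(102 - 7630) = -19755/(-7528) = -19755*(-1/7528) = 19755/7528 ≈ 2.6242)
w = 19755/7528 - 285*I (w = -95*sqrt(7 + 4*(-4)) + 19755/7528 = -95*sqrt(7 - 16) + 19755/7528 = -285*I + 19755/7528 = 19755/7528 - 285*I ≈ 2.6242 - 285.0*I)
-w = -(19755/7528 - 285*I) = -19755/7528 + 285*I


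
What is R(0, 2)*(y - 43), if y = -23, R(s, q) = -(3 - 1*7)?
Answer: -264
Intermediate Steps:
R(s, q) = 4 (R(s, q) = -(3 - 7) = -1*(-4) = 4)
R(0, 2)*(y - 43) = 4*(-23 - 43) = 4*(-66) = -264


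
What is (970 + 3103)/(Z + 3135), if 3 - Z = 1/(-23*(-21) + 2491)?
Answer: 12113102/9332411 ≈ 1.2980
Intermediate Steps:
Z = 8921/2974 (Z = 3 - 1/(-23*(-21) + 2491) = 3 - 1/(483 + 2491) = 3 - 1/2974 = 8921/2974 ≈ 2.9997)
(970 + 3103)/(Z + 3135) = (970 + 3103)/(8921/2974 + 3135) = 4073/(9332411/2974) = 4073*(2974/9332411) = 12113102/9332411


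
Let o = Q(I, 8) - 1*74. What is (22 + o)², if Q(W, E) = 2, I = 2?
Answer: 2500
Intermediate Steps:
o = -72 (o = 2 - 1*74 = 2 - 74 = -72)
(22 + o)² = (22 - 72)² = (-50)² = 2500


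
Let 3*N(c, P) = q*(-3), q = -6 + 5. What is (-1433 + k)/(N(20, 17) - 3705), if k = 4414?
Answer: -2981/3704 ≈ -0.80481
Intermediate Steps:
q = -1
N(c, P) = 1 (N(c, P) = (-1*(-3))/3 = (⅓)*3 = 1)
(-1433 + k)/(N(20, 17) - 3705) = (-1433 + 4414)/(1 - 3705) = 2981/(-3704) = 2981*(-1/3704) = -2981/3704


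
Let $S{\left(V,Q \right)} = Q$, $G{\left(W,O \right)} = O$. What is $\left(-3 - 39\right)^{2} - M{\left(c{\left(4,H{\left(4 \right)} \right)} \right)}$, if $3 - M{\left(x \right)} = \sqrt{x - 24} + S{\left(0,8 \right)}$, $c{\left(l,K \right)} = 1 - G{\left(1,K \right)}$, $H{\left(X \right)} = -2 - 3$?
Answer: $1769 + 3 i \sqrt{2} \approx 1769.0 + 4.2426 i$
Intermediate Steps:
$H{\left(X \right)} = -5$ ($H{\left(X \right)} = -2 - 3 = -5$)
$c{\left(l,K \right)} = 1 - K$
$M{\left(x \right)} = -5 - \sqrt{-24 + x}$ ($M{\left(x \right)} = 3 - \left(\sqrt{x - 24} + 8\right) = 3 - \left(\sqrt{-24 + x} + 8\right) = 3 - \left(8 + \sqrt{-24 + x}\right) = -5 - \sqrt{-24 + x}$)
$\left(-3 - 39\right)^{2} - M{\left(c{\left(4,H{\left(4 \right)} \right)} \right)} = \left(-3 - 39\right)^{2} - \left(-5 - \sqrt{-24 + \left(1 - -5\right)}\right) = \left(-42\right)^{2} - \left(-5 - \sqrt{-24 + \left(1 + 5\right)}\right) = 1764 - \left(-5 - \sqrt{-24 + 6}\right) = 1764 - \left(-5 - \sqrt{-18}\right) = 1764 - \left(-5 - 3 i \sqrt{2}\right) = 1764 + \left(5 + 3 i \sqrt{2}\right) = 1769 + 3 i \sqrt{2}$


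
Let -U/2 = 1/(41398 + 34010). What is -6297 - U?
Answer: -237422087/37704 ≈ -6297.0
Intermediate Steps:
U = -1/37704 (U = -2/(41398 + 34010) = -2/75408 = -2*1/75408 = -1/37704 ≈ -2.6522e-5)
-6297 - U = -6297 - 1*(-1/37704) = -6297 + 1/37704 = -237422087/37704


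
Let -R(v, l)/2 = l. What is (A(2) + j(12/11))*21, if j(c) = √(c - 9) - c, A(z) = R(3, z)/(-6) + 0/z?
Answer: -98/11 + 21*I*√957/11 ≈ -8.9091 + 59.059*I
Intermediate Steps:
R(v, l) = -2*l
A(z) = z/3 (A(z) = -2*z/(-6) + 0/z = -2*z*(-⅙) + 0 = z/3 + 0 = z/3)
j(c) = √(-9 + c) - c
(A(2) + j(12/11))*21 = ((⅓)*2 + (√(-9 + 12/11) - 12/11))*21 = (⅔ + (√(-9 + 12*(1/11)) - 12/11))*21 = (⅔ + (√(-9 + 12/11) - 1*12/11))*21 = (⅔ + (√(-87/11) - 12/11))*21 = (⅔ + (I*√957/11 - 12/11))*21 = (⅔ + (-12/11 + I*√957/11))*21 = (-14/33 + I*√957/11)*21 = -98/11 + 21*I*√957/11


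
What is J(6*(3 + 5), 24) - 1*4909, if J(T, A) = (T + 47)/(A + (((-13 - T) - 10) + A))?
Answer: -113002/23 ≈ -4913.1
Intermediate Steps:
J(T, A) = (47 + T)/(-23 - T + 2*A) (J(T, A) = (47 + T)/(A + ((-23 - T) + A)) = (47 + T)/(A + (-23 + A - T)) = (47 + T)/(-23 - T + 2*A))
J(6*(3 + 5), 24) - 1*4909 = (47 + 6*(3 + 5))/(-23 - 6*(3 + 5) + 2*24) - 1*4909 = (47 + 6*8)/(-23 - 6*8 + 48) - 4909 = (47 + 48)/(-23 - 1*48 + 48) - 4909 = 95/(-23 - 48 + 48) - 4909 = 95/(-23) - 4909 = -1/23*95 - 4909 = -95/23 - 4909 = -113002/23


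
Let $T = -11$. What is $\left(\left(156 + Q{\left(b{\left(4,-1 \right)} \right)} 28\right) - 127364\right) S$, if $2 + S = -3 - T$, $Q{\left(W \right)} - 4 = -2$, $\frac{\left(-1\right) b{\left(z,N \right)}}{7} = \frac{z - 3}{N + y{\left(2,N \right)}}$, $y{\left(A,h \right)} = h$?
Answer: $-762912$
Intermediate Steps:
$b{\left(z,N \right)} = - \frac{7 \left(-3 + z\right)}{2 N}$ ($b{\left(z,N \right)} = - 7 \frac{z - 3}{N + N} = - 7 \frac{-3 + z}{2 N} = - \frac{7 \left(-3 + z\right)}{2 N}$)
$Q{\left(W \right)} = 2$ ($Q{\left(W \right)} = 4 - 2 = 2$)
$S = 6$ ($S = -2 - -8 = -2 + \left(-3 + 11\right) = -2 + 8 = 6$)
$\left(\left(156 + Q{\left(b{\left(4,-1 \right)} \right)} 28\right) - 127364\right) S = \left(\left(156 + 2 \cdot 28\right) - 127364\right) 6 = \left(\left(156 + 56\right) - 127364\right) 6 = \left(212 - 127364\right) 6 = \left(-127152\right) 6 = -762912$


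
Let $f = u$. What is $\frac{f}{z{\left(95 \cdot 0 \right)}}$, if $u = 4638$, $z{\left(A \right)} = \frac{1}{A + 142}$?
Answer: $658596$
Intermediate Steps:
$z{\left(A \right)} = \frac{1}{142 + A}$
$f = 4638$
$\frac{f}{z{\left(95 \cdot 0 \right)}} = \frac{4638}{\frac{1}{142 + 95 \cdot 0}} = \frac{4638}{\frac{1}{142 + 0}} = \frac{4638}{\frac{1}{142}} = 4638 \frac{1}{\frac{1}{142}} = 4638 \cdot 142 = 658596$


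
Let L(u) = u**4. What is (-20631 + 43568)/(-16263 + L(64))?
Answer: 22937/16760953 ≈ 0.0013685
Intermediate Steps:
(-20631 + 43568)/(-16263 + L(64)) = (-20631 + 43568)/(-16263 + 64**4) = 22937/(-16263 + 16777216) = 22937/16760953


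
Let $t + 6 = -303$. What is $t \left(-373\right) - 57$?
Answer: $115200$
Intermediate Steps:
$t = -309$ ($t = -6 - 303 = -309$)
$t \left(-373\right) - 57 = \left(-309\right) \left(-373\right) - 57 = 115257 - 57 = 115200$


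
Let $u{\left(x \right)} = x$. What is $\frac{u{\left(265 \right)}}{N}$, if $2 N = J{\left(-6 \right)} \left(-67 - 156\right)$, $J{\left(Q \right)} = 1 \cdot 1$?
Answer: $- \frac{530}{223} \approx -2.3767$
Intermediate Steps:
$J{\left(Q \right)} = 1$
$N = - \frac{223}{2}$ ($N = \frac{1 \left(-67 - 156\right)}{2} = \frac{1 \left(-223\right)}{2} = \frac{1}{2} \left(-223\right) = - \frac{223}{2} \approx -111.5$)
$\frac{u{\left(265 \right)}}{N} = \frac{265}{- \frac{223}{2}} = 265 \left(- \frac{2}{223}\right) = - \frac{530}{223}$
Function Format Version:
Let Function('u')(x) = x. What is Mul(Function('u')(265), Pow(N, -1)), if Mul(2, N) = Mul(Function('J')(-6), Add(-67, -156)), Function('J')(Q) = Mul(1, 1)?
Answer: Rational(-530, 223) ≈ -2.3767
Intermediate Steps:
Function('J')(Q) = 1
N = Rational(-223, 2) (N = Mul(Rational(1, 2), Mul(1, Add(-67, -156))) = Mul(Rational(1, 2), Mul(1, -223)) = Mul(Rational(1, 2), -223) = Rational(-223, 2) ≈ -111.50)
Mul(Function('u')(265), Pow(N, -1)) = Mul(265, Pow(Rational(-223, 2), -1)) = Mul(265, Rational(-2, 223)) = Rational(-530, 223)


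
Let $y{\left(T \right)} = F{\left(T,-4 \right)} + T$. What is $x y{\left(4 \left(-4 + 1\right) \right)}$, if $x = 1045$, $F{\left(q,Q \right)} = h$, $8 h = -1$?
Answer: $- \frac{101365}{8} \approx -12671.0$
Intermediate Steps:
$h = - \frac{1}{8}$ ($h = \frac{1}{8} \left(-1\right) = - \frac{1}{8} \approx -0.125$)
$F{\left(q,Q \right)} = - \frac{1}{8}$
$y{\left(T \right)} = - \frac{1}{8} + T$
$x y{\left(4 \left(-4 + 1\right) \right)} = 1045 \left(- \frac{1}{8} + 4 \left(-4 + 1\right)\right) = 1045 \left(- \frac{1}{8} + 4 \left(-3\right)\right) = 1045 \left(- \frac{1}{8} - 12\right) = 1045 \left(- \frac{97}{8}\right) = - \frac{101365}{8}$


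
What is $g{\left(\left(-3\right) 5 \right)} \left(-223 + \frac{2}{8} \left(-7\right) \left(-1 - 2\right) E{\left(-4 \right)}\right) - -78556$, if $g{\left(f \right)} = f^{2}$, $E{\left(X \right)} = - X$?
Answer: $33106$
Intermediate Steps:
$g{\left(\left(-3\right) 5 \right)} \left(-223 + \frac{2}{8} \left(-7\right) \left(-1 - 2\right) E{\left(-4 \right)}\right) - -78556 = \left(\left(-3\right) 5\right)^{2} \left(-223 + \frac{2}{8} \left(-7\right) \left(-1 - 2\right) \left(\left(-1\right) \left(-4\right)\right)\right) - -78556 = \left(-15\right)^{2} \left(-223 + 2 \cdot \frac{1}{8} \left(-7\right) \left(\left(-3\right) 4\right)\right) + 78556 = 225 \left(-223 + \frac{1}{4} \left(-7\right) \left(-12\right)\right) + 78556 = 225 \left(-223 - -21\right) + 78556 = 225 \left(-223 + 21\right) + 78556 = 225 \left(-202\right) + 78556 = -45450 + 78556 = 33106$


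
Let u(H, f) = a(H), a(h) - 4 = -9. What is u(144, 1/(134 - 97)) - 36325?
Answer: -36330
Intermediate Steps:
a(h) = -5 (a(h) = 4 - 9 = -5)
u(H, f) = -5
u(144, 1/(134 - 97)) - 36325 = -5 - 36325 = -36330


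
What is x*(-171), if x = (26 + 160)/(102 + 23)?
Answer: -31806/125 ≈ -254.45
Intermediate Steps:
x = 186/125 ≈ 1.4880
x*(-171) = (186/125)*(-171) = -31806/125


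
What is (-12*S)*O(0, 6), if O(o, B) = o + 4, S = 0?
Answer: 0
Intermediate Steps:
O(o, B) = 4 + o
(-12*S)*O(0, 6) = (-12*0)*(4 + 0) = 0*4 = 0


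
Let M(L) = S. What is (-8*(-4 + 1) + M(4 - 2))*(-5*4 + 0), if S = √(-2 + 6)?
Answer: -520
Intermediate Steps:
S = 2 (S = √4 = 2)
M(L) = 2
(-8*(-4 + 1) + M(4 - 2))*(-5*4 + 0) = (-8*(-4 + 1) + 2)*(-5*4 + 0) = (-8*(-3) + 2)*(-20 + 0) = (-2*(-12) + 2)*(-20) = (24 + 2)*(-20) = 26*(-20) = -520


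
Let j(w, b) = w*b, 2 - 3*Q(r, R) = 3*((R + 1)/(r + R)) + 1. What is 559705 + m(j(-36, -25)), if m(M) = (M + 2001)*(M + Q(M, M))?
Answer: 1902071933/600 ≈ 3.1701e+6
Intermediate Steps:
Q(r, R) = 1/3 - (1 + R)/(R + r) (Q(r, R) = 2/3 - (3*((R + 1)/(r + R)) + 1)/3 = 2/3 - (3*((1 + R)/(R + r)) + 1)/3 = 2/3 - (3*(1 + R)/(R + r) + 1)/3 = 2/3 - (1 + 3*(1 + R)/(R + r))/3 = 2/3 + (-1/3 - (1 + R)/(R + r)) = 1/3 - (1 + R)/(R + r))
j(w, b) = b*w
m(M) = (2001 + M)*(M + (-3 - M)/(6*M)) (m(M) = (M + 2001)*(M + (-3 + M - 2*M)/(3*(M + M))) = (2001 + M)*(M + (-3 - M)/(3*((2*M)))) = (2001 + M)*(M + (1/(2*M))*(-3 - M)/3) = (2001 + M)*(M + (-3 - M)/(6*M)))
559705 + m(j(-36, -25)) = 559705 + (-334 + (-25*(-36))**2 - 2001/(2*((-25*(-36)))) + 12005*(-25*(-36))/6) = 559705 + (-334 + 900**2 - 2001/2/900 + (12005/6)*900) = 559705 + (-334 + 810000 - 2001/2*1/900 + 1800750) = 559705 + (-334 + 810000 - 667/600 + 1800750) = 559705 + 1566248933/600 = 1902071933/600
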